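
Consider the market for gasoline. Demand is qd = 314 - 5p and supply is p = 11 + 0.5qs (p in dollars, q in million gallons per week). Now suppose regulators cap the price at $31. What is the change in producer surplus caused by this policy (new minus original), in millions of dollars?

-969

Rearranging supply gives qs = 2p - 22. In a free market, 314 - 5p = 2p - 22 gives the equilibrium p* = 48, q* = 74.
Since 31 < 48, the ceiling is binding.
At p = 31: qd = 314 - 5·31 = 159 and qs = 2·31 - 22 = 40.
Producer surplus without the control is ½ · (48 - 11) · 74 = 1369.
With the ceiling, producers sell 40 units at 31, so PS = ½ · (31 - 11) · 40 = 400.
Change in producer surplus = 400 - 1369 = -969.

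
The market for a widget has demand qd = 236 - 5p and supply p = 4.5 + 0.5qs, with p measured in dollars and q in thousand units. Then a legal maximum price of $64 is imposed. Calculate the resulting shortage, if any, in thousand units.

0

Rearranging supply gives qs = 2p - 9. In a free market, 236 - 5p = 2p - 9 gives the equilibrium p* = 35, q* = 61.
The ceiling of 64 is above the equilibrium price 35, so it is not binding; the market clears at p* = 35, q* = 61.
Since the control does not bind, there is no shortage.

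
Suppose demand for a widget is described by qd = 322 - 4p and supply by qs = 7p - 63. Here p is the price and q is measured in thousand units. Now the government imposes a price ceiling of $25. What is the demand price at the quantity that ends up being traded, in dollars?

Without the control the market clears where 322 - 4p = 7p - 63, i.e. p* = 35 and q* = 182.
Since 25 < 35, the ceiling is binding.
At p = 25: qd = 322 - 4·25 = 222 and qs = 7·25 - 63 = 112.
Only 112 units reach the market. On the demand curve, the marginal buyer's willingness to pay at q = 112 is (322 - 112)/4 = 52.5.

52.5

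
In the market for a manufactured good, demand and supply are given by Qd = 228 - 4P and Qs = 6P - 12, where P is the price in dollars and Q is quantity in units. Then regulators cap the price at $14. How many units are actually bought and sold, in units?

72

Without the control the market clears where 228 - 4P = 6P - 12, i.e. P* = 24 and Q* = 132.
The ceiling of 14 is below the equilibrium price 24, so it binds.
At P = 14: Qd = 228 - 4·14 = 172 and Qs = 6·14 - 12 = 72.
The quantity actually transacted is the short side, supply: 72.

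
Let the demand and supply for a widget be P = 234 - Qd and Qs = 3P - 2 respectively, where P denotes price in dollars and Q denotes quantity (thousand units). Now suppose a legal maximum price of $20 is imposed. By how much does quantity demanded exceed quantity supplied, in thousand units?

156

Rearranging demand gives Qd = 234 - P. Without the control the market clears where 234 - P = 3P - 2, i.e. P* = 59 and Q* = 175.
The ceiling of 20 is below the equilibrium price 59, so it binds.
At P = 20: Qd = 234 - 20 = 214 and Qs = 3·20 - 2 = 58.
Shortage = Qd - Qs = 214 - 58 = 156.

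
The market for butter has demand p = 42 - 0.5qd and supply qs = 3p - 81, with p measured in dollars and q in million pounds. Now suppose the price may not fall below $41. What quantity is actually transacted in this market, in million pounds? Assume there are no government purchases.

2

Rearranging demand gives qd = 84 - 2p. Setting quantity demanded equal to quantity supplied, 84 - 2p = 3p - 81, gives p* = 33 and q* = 18.
The floor of 41 is above the equilibrium price 33, so it binds.
At p = 41: qd = 84 - 2·41 = 2 and qs = 3·41 - 81 = 42.
The quantity actually transacted is the short side, demand: 2.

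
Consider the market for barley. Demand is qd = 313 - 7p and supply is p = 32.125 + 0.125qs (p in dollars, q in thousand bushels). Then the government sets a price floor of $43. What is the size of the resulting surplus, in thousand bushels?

75

Rearranging supply gives qs = 8p - 257. Equilibrium: 313 - 7p = 8p - 257, so 570 = 15p and p* = 38, q* = 47.
Since 43 > 38, the floor is binding.
At p = 43: qd = 313 - 7·43 = 12 and qs = 8·43 - 257 = 87.
Surplus = qs - qd = 87 - 12 = 75.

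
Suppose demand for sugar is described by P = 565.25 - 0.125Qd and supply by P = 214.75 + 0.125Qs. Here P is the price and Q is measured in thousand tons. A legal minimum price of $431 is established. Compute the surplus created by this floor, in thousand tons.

Rearranging demand gives Qd = 4522 - 8P; rearranging supply gives Qs = 8P - 1718. In a free market, 4522 - 8P = 8P - 1718 gives the equilibrium P* = 390, Q* = 1402.
Because the floor (431) lies above the market-clearing price, it is binding.
At P = 431: Qd = 4522 - 8·431 = 1074 and Qs = 8·431 - 1718 = 1730.
Surplus = Qs - Qd = 1730 - 1074 = 656.

656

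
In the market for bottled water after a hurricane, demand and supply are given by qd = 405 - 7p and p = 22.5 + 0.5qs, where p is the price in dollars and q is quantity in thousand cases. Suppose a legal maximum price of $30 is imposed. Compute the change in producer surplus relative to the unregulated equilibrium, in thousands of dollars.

-700

Rearranging supply gives qs = 2p - 45. In a free market, 405 - 7p = 2p - 45 gives the equilibrium p* = 50, q* = 55.
The ceiling of 30 is below the equilibrium price 50, so it binds.
At p = 30: qd = 405 - 7·30 = 195 and qs = 2·30 - 45 = 15.
Producer surplus without the control is ½ · (50 - 22.5) · 55 = 756.25.
With the ceiling, producers sell 15 units at 30, so PS = ½ · (30 - 22.5) · 15 = 56.25.
Change in producer surplus = 56.25 - 756.25 = -700.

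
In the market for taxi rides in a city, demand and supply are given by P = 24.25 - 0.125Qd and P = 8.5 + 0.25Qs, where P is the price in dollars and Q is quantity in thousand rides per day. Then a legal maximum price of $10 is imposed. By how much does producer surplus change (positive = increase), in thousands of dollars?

Rearranging demand gives Qd = 194 - 8P; rearranging supply gives Qs = 4P - 34. Without the control the market clears where 194 - 8P = 4P - 34, i.e. P* = 19 and Q* = 42.
Because the ceiling (10) lies below the market-clearing price, it is binding.
At P = 10: Qd = 194 - 8·10 = 114 and Qs = 4·10 - 34 = 6.
Producer surplus without the control is ½ · (19 - 8.5) · 42 = 220.5.
With the ceiling, producers sell 6 units at 10, so PS = ½ · (10 - 8.5) · 6 = 4.5.
Change in producer surplus = 4.5 - 220.5 = -216.

-216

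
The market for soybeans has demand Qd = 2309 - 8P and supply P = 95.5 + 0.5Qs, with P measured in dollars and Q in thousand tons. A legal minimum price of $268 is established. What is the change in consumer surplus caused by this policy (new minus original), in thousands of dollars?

-4266

Rearranging supply gives Qs = 2P - 191. In a free market, 2309 - 8P = 2P - 191 gives the equilibrium P* = 250, Q* = 309.
The floor of 268 is above the equilibrium price 250, so it binds.
At P = 268: Qd = 2309 - 8·268 = 165 and Qs = 2·268 - 191 = 345.
Consumer surplus without the control is ½ · (288.625 - 250) · 309 = 5967.5625.
With the floor, consumers buy 165 units at 268, so CS = ½ · (288.625 - 268) · 165 = 1701.5625.
Change in consumer surplus = 1701.5625 - 5967.5625 = -4266.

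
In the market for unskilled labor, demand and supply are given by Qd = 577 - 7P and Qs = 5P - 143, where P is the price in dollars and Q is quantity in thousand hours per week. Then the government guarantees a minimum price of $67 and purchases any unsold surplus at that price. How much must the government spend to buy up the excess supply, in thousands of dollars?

In a free market, 577 - 7P = 5P - 143 gives the equilibrium P* = 60, Q* = 157.
Since 67 > 60, the floor is binding.
At P = 67: Qd = 577 - 7·67 = 108 and Qs = 5·67 - 143 = 192.
Surplus = Qs - Qd = 84.
Government expenditure = surplus × support price = 84 × 67 = 5628.

5628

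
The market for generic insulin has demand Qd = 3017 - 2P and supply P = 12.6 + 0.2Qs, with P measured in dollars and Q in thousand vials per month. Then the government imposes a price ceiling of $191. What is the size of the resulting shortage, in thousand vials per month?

1743

Rearranging supply gives Qs = 5P - 63. Equilibrium: 3017 - 2P = 5P - 63, so 3080 = 7P and P* = 440, Q* = 2137.
Because the ceiling (191) lies below the market-clearing price, it is binding.
At P = 191: Qd = 3017 - 2·191 = 2635 and Qs = 5·191 - 63 = 892.
Shortage = Qd - Qs = 2635 - 892 = 1743.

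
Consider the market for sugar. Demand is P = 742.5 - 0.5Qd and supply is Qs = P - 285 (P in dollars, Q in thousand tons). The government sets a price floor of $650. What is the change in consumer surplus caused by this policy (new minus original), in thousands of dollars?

-14700

Rearranging demand gives Qd = 1485 - 2P. Equilibrium: 1485 - 2P = P - 285, so 1770 = 3P and P* = 590, Q* = 305.
The floor of 650 is above the equilibrium price 590, so it binds.
At P = 650: Qd = 1485 - 2·650 = 185 and Qs = 650 - 285 = 365.
Consumer surplus without the control is ½ · (742.5 - 590) · 305 = 23256.25.
With the floor, consumers buy 185 units at 650, so CS = ½ · (742.5 - 650) · 185 = 8556.25.
Change in consumer surplus = 8556.25 - 23256.25 = -14700.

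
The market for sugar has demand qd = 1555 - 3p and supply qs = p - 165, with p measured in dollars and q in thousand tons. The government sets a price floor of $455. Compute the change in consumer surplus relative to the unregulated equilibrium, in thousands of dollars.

-5687.5

Equilibrium: 1555 - 3p = p - 165, so 1720 = 4p and p* = 430, q* = 265.
Because the floor (455) lies above the market-clearing price, it is binding.
At p = 455: qd = 1555 - 3·455 = 190 and qs = 455 - 165 = 290.
Consumer surplus without the control is ½ · (1555/3 - 430) · 265 = 70225/6.
With the floor, consumers buy 190 units at 455, so CS = ½ · (1555/3 - 455) · 190 = 18050/3.
Change in consumer surplus = 18050/3 - 70225/6 = -5687.5.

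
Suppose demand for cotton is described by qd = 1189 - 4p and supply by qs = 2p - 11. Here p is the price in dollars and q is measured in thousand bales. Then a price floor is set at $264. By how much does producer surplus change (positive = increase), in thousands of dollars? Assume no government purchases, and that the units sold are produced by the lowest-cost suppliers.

In a free market, 1189 - 4p = 2p - 11 gives the equilibrium p* = 200, q* = 389.
Since 264 > 200, the floor is binding.
At p = 264: qd = 1189 - 4·264 = 133 and qs = 2·264 - 11 = 517.
Producer surplus without the control is ½ · (200 - 5.5) · 389 = 37830.25.
With the floor, 133 units are sold at 264. The supply price at q = 133 is 72, so PS = ½ · [(264 - 5.5) + (264 - 72)] · 133 = 29958.25.
Change in producer surplus = 29958.25 - 37830.25 = -7872.

-7872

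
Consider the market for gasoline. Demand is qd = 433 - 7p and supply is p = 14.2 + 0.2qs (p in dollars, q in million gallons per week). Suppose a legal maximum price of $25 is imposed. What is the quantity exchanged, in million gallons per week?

54

Rearranging supply gives qs = 5p - 71. Setting quantity demanded equal to quantity supplied, 433 - 7p = 5p - 71, gives p* = 42 and q* = 139.
The ceiling of 25 is below the equilibrium price 42, so it binds.
At p = 25: qd = 433 - 7·25 = 258 and qs = 5·25 - 71 = 54.
The quantity actually transacted is the short side, supply: 54.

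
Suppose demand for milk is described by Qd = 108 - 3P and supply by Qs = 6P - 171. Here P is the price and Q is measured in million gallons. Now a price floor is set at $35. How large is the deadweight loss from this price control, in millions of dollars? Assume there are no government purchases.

36

Equilibrium: 108 - 3P = 6P - 171, so 279 = 9P and P* = 31, Q* = 15.
Because the floor (35) lies above the market-clearing price, it is binding.
At P = 35: Qd = 108 - 3·35 = 3 and Qs = 6·35 - 171 = 39.
Quantity traded falls to 3. At Q = 3 the demand price is (108 - 3)/3 = 35 and the supply price is (171 + 3)/6 = 29.
Deadweight loss = ½ · (35 - 29) · (15 - 3) = ½ · 6 · 12 = 36.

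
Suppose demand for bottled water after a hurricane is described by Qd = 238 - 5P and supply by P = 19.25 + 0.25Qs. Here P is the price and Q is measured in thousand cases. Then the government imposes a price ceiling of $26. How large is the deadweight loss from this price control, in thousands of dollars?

Rearranging supply gives Qs = 4P - 77. In a free market, 238 - 5P = 4P - 77 gives the equilibrium P* = 35, Q* = 63.
Since 26 < 35, the ceiling is binding.
At P = 26: Qd = 238 - 5·26 = 108 and Qs = 4·26 - 77 = 27.
Quantity traded falls to 27. At Q = 27 the demand price is (238 - 27)/5 = 42.2 and the supply price is (77 + 27)/4 = 26.
Deadweight loss = ½ · (42.2 - 26) · (63 - 27) = ½ · 16.2 · 36 = 291.6.

291.6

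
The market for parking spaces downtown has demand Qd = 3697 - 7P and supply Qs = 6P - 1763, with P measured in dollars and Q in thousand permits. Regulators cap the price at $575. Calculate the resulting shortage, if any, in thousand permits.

Setting quantity demanded equal to quantity supplied, 3697 - 7P = 6P - 1763, gives P* = 420 and Q* = 757.
The ceiling of 575 is above the equilibrium price 420, so it is not binding; the market clears at P* = 420, Q* = 757.
Since the control does not bind, there is no shortage.

0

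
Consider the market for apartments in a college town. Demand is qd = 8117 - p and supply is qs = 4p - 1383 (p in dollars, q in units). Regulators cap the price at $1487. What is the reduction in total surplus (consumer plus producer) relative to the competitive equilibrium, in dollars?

Equilibrium: 8117 - p = 4p - 1383, so 9500 = 5p and p* = 1900, q* = 6217.
Because the ceiling (1487) lies below the market-clearing price, it is binding.
At p = 1487: qd = 8117 - 1487 = 6630 and qs = 4·1487 - 1383 = 4565.
Quantity traded falls to 4565. At q = 4565 the demand price is 8117 - 4565 = 3552 and the supply price is (1383 + 4565)/4 = 1487.
Deadweight loss = ½ · (3552 - 1487) · (6217 - 4565) = ½ · 2065 · 1652 = 1705690.

1705690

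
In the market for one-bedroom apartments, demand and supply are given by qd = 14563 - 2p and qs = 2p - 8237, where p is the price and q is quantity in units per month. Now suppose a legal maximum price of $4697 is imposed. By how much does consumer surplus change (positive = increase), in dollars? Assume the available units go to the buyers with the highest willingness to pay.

In a free market, 14563 - 2p = 2p - 8237 gives the equilibrium p* = 5700, q* = 3163.
Because the ceiling (4697) lies below the market-clearing price, it is binding.
At p = 4697: qd = 14563 - 2·4697 = 5169 and qs = 2·4697 - 8237 = 1157.
Consumer surplus without the control is ½ · (7281.5 - 5700) · 3163 = 2501142.25.
With the ceiling, 1157 units are sold at 4697 (assume they go to the highest-value buyers). The demand price at q = 1157 is 6703, so CS = ½ · [(7281.5 - 4697) + (6703 - 4697)] · 1157 = 2655604.25.
Change in consumer surplus = 2655604.25 - 2501142.25 = 154462.

154462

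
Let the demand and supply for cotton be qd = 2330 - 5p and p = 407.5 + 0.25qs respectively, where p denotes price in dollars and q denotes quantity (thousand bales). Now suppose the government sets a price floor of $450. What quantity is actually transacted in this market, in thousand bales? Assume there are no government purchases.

Rearranging supply gives qs = 4p - 1630. Setting quantity demanded equal to quantity supplied, 2330 - 5p = 4p - 1630, gives p* = 440 and q* = 130.
Because the floor (450) lies above the market-clearing price, it is binding.
At p = 450: qd = 2330 - 5·450 = 80 and qs = 4·450 - 1630 = 170.
The quantity actually transacted is the short side, demand: 80.

80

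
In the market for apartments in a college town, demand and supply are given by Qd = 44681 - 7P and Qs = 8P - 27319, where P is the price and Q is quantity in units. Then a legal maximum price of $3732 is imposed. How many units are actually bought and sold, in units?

In a free market, 44681 - 7P = 8P - 27319 gives the equilibrium P* = 4800, Q* = 11081.
Because the ceiling (3732) lies below the market-clearing price, it is binding.
At P = 3732: Qd = 44681 - 7·3732 = 18557 and Qs = 8·3732 - 27319 = 2537.
The quantity actually transacted is the short side, supply: 2537.

2537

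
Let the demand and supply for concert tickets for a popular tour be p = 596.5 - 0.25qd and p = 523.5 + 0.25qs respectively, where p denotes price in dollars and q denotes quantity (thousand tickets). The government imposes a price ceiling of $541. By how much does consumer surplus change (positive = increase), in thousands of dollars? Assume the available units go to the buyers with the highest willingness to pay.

608

Rearranging demand gives qd = 2386 - 4p; rearranging supply gives qs = 4p - 2094. In a free market, 2386 - 4p = 4p - 2094 gives the equilibrium p* = 560, q* = 146.
Since 541 < 560, the ceiling is binding.
At p = 541: qd = 2386 - 4·541 = 222 and qs = 4·541 - 2094 = 70.
Consumer surplus without the control is ½ · (596.5 - 560) · 146 = 2664.5.
With the ceiling, 70 units are sold at 541 (assume they go to the highest-value buyers). The demand price at q = 70 is 579, so CS = ½ · [(596.5 - 541) + (579 - 541)] · 70 = 3272.5.
Change in consumer surplus = 3272.5 - 2664.5 = 608.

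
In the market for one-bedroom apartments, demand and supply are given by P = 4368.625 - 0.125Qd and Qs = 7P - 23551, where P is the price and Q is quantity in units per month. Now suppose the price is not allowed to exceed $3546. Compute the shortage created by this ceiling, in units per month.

Rearranging demand gives Qd = 34949 - 8P. Without the control the market clears where 34949 - 8P = 7P - 23551, i.e. P* = 3900 and Q* = 3749.
Since 3546 < 3900, the ceiling is binding.
At P = 3546: Qd = 34949 - 8·3546 = 6581 and Qs = 7·3546 - 23551 = 1271.
Shortage = Qd - Qs = 6581 - 1271 = 5310.

5310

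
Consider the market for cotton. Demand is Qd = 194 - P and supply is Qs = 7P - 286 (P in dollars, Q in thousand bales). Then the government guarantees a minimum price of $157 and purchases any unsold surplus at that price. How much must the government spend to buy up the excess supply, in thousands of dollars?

In a free market, 194 - P = 7P - 286 gives the equilibrium P* = 60, Q* = 134.
Because the floor (157) lies above the market-clearing price, it is binding.
At P = 157: Qd = 194 - 157 = 37 and Qs = 7·157 - 286 = 813.
Surplus = Qs - Qd = 776.
Government expenditure = surplus × support price = 776 × 157 = 121832.

121832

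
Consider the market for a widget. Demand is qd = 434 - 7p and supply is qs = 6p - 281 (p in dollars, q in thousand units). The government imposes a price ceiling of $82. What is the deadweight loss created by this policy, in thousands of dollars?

Without the control the market clears where 434 - 7p = 6p - 281, i.e. p* = 55 and q* = 49.
Since 82 is above p* = 55, the ceiling does not bind and the free-market outcome prevails.
Since the control does not bind, no trades are prevented and deadweight loss is zero.

0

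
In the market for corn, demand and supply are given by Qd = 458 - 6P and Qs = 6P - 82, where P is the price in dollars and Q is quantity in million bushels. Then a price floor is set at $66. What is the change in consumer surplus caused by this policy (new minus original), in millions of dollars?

-2625

Equilibrium: 458 - 6P = 6P - 82, so 540 = 12P and P* = 45, Q* = 188.
Because the floor (66) lies above the market-clearing price, it is binding.
At P = 66: Qd = 458 - 6·66 = 62 and Qs = 6·66 - 82 = 314.
Consumer surplus without the control is ½ · (229/3 - 45) · 188 = 8836/3.
With the floor, consumers buy 62 units at 66, so CS = ½ · (229/3 - 66) · 62 = 961/3.
Change in consumer surplus = 961/3 - 8836/3 = -2625.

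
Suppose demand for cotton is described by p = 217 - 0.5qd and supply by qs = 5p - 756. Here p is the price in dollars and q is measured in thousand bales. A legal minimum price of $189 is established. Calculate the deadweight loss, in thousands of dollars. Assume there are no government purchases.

505.4

Rearranging demand gives qd = 434 - 2p. Setting quantity demanded equal to quantity supplied, 434 - 2p = 5p - 756, gives p* = 170 and q* = 94.
Because the floor (189) lies above the market-clearing price, it is binding.
At p = 189: qd = 434 - 2·189 = 56 and qs = 5·189 - 756 = 189.
Quantity traded falls to 56. At q = 56 the demand price is (434 - 56)/2 = 189 and the supply price is (756 + 56)/5 = 162.4.
Deadweight loss = ½ · (189 - 162.4) · (94 - 56) = ½ · 26.6 · 38 = 505.4.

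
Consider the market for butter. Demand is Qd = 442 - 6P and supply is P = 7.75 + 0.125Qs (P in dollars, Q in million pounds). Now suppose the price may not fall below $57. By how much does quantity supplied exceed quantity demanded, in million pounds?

Rearranging supply gives Qs = 8P - 62. Equilibrium: 442 - 6P = 8P - 62, so 504 = 14P and P* = 36, Q* = 226.
Since 57 > 36, the floor is binding.
At P = 57: Qd = 442 - 6·57 = 100 and Qs = 8·57 - 62 = 394.
Surplus = Qs - Qd = 394 - 100 = 294.

294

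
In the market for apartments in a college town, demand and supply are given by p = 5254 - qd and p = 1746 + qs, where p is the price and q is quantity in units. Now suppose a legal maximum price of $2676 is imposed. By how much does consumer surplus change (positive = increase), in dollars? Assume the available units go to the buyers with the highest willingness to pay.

426832

Rearranging demand gives qd = 5254 - p; rearranging supply gives qs = p - 1746. Setting quantity demanded equal to quantity supplied, 5254 - p = p - 1746, gives p* = 3500 and q* = 1754.
The ceiling of 2676 is below the equilibrium price 3500, so it binds.
At p = 2676: qd = 5254 - 2676 = 2578 and qs = 2676 - 1746 = 930.
Consumer surplus without the control is ½ · (5254 - 3500) · 1754 = 1538258.
With the ceiling, 930 units are sold at 2676 (assume they go to the highest-value buyers). The demand price at q = 930 is 4324, so CS = ½ · [(5254 - 2676) + (4324 - 2676)] · 930 = 1965090.
Change in consumer surplus = 1965090 - 1538258 = 426832.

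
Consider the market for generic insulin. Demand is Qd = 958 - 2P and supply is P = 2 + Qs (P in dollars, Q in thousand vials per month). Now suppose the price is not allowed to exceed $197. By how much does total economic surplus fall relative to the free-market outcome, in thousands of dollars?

11346.75

Rearranging supply gives Qs = P - 2. Without the control the market clears where 958 - 2P = P - 2, i.e. P* = 320 and Q* = 318.
The ceiling of 197 is below the equilibrium price 320, so it binds.
At P = 197: Qd = 958 - 2·197 = 564 and Qs = 197 - 2 = 195.
Quantity traded falls to 195. At Q = 195 the demand price is (958 - 195)/2 = 381.5 and the supply price is 2 + 195 = 197.
Deadweight loss = ½ · (381.5 - 197) · (318 - 195) = ½ · 184.5 · 123 = 11346.75.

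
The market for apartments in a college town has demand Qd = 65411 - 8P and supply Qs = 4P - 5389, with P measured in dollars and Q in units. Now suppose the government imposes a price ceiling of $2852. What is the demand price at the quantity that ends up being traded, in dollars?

7424

Equilibrium: 65411 - 8P = 4P - 5389, so 70800 = 12P and P* = 5900, Q* = 18211.
The ceiling of 2852 is below the equilibrium price 5900, so it binds.
At P = 2852: Qd = 65411 - 8·2852 = 42595 and Qs = 4·2852 - 5389 = 6019.
Only 6019 units reach the market. On the demand curve, the marginal buyer's willingness to pay at Q = 6019 is (65411 - 6019)/8 = 7424.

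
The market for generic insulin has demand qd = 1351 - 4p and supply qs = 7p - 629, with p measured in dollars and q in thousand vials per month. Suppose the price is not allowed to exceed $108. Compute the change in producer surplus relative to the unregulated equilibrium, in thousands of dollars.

Without the control the market clears where 1351 - 4p = 7p - 629, i.e. p* = 180 and q* = 631.
Since 108 < 180, the ceiling is binding.
At p = 108: qd = 1351 - 4·108 = 919 and qs = 7·108 - 629 = 127.
Producer surplus without the control is ½ · (180 - 629/7) · 631 = 398161/14.
With the ceiling, producers sell 127 units at 108, so PS = ½ · (108 - 629/7) · 127 = 16129/14.
Change in producer surplus = 16129/14 - 398161/14 = -27288.

-27288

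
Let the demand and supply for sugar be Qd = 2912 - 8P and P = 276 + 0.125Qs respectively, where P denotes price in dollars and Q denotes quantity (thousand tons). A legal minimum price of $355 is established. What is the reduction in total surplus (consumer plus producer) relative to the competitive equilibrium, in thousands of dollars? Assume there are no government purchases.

Rearranging supply gives Qs = 8P - 2208. Setting quantity demanded equal to quantity supplied, 2912 - 8P = 8P - 2208, gives P* = 320 and Q* = 352.
Since 355 > 320, the floor is binding.
At P = 355: Qd = 2912 - 8·355 = 72 and Qs = 8·355 - 2208 = 632.
Quantity traded falls to 72. At Q = 72 the demand price is (2912 - 72)/8 = 355 and the supply price is (2208 + 72)/8 = 285.
Deadweight loss = ½ · (355 - 285) · (352 - 72) = ½ · 70 · 280 = 9800.

9800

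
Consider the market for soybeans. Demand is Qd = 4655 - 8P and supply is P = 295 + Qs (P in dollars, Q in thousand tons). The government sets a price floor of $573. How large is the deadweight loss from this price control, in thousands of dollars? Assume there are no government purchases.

19044

Rearranging supply gives Qs = P - 295. In a free market, 4655 - 8P = P - 295 gives the equilibrium P* = 550, Q* = 255.
Since 573 > 550, the floor is binding.
At P = 573: Qd = 4655 - 8·573 = 71 and Qs = 573 - 295 = 278.
Quantity traded falls to 71. At Q = 71 the demand price is (4655 - 71)/8 = 573 and the supply price is 295 + 71 = 366.
Deadweight loss = ½ · (573 - 366) · (255 - 71) = ½ · 207 · 184 = 19044.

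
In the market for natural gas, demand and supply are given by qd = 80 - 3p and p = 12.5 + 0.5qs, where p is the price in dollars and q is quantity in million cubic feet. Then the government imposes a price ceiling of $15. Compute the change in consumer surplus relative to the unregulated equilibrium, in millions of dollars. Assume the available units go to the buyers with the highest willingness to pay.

Rearranging supply gives qs = 2p - 25. Setting quantity demanded equal to quantity supplied, 80 - 3p = 2p - 25, gives p* = 21 and q* = 17.
The ceiling of 15 is below the equilibrium price 21, so it binds.
At p = 15: qd = 80 - 3·15 = 35 and qs = 2·15 - 25 = 5.
Consumer surplus without the control is ½ · (80/3 - 21) · 17 = 289/6.
With the ceiling, 5 units are sold at 15 (assume they go to the highest-value buyers). The demand price at q = 5 is 25, so CS = ½ · [(80/3 - 15) + (25 - 15)] · 5 = 325/6.
Change in consumer surplus = 325/6 - 289/6 = 6.

6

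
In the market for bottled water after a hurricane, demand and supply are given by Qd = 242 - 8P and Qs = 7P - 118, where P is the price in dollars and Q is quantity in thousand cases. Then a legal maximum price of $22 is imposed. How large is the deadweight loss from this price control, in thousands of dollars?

Setting quantity demanded equal to quantity supplied, 242 - 8P = 7P - 118, gives P* = 24 and Q* = 50.
The ceiling of 22 is below the equilibrium price 24, so it binds.
At P = 22: Qd = 242 - 8·22 = 66 and Qs = 7·22 - 118 = 36.
Quantity traded falls to 36. At Q = 36 the demand price is (242 - 36)/8 = 25.75 and the supply price is (118 + 36)/7 = 22.
Deadweight loss = ½ · (25.75 - 22) · (50 - 36) = ½ · 3.75 · 14 = 26.25.

26.25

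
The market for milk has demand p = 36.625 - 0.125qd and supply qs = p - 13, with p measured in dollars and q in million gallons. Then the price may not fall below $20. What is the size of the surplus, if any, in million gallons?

Rearranging demand gives qd = 293 - 8p. Equilibrium: 293 - 8p = p - 13, so 306 = 9p and p* = 34, q* = 21.
The floor of 20 is below the equilibrium price 34, so it is not binding; the market clears at p* = 34, q* = 21.
Since the control does not bind, there is no surplus.

0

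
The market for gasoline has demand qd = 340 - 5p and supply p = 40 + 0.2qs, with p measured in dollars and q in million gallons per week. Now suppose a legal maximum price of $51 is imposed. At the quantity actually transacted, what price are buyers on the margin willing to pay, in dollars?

Rearranging supply gives qs = 5p - 200. Without the control the market clears where 340 - 5p = 5p - 200, i.e. p* = 54 and q* = 70.
Since 51 < 54, the ceiling is binding.
At p = 51: qd = 340 - 5·51 = 85 and qs = 5·51 - 200 = 55.
Only 55 units reach the market. On the demand curve, the marginal buyer's willingness to pay at q = 55 is (340 - 55)/5 = 57.

57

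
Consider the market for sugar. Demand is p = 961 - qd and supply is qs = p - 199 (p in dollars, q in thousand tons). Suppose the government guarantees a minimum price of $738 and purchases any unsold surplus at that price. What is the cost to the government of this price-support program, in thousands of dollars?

Rearranging demand gives qd = 961 - p. In a free market, 961 - p = p - 199 gives the equilibrium p* = 580, q* = 381.
The floor of 738 is above the equilibrium price 580, so it binds.
At p = 738: qd = 961 - 738 = 223 and qs = 738 - 199 = 539.
Surplus = qs - qd = 316.
Government expenditure = surplus × support price = 316 × 738 = 233208.

233208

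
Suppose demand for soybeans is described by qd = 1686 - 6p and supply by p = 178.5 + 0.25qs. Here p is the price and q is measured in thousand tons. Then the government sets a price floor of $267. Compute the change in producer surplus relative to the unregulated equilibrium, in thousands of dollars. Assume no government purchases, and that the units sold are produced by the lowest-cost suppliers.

Rearranging supply gives qs = 4p - 714. In a free market, 1686 - 6p = 4p - 714 gives the equilibrium p* = 240, q* = 246.
Since 267 > 240, the floor is binding.
At p = 267: qd = 1686 - 6·267 = 84 and qs = 4·267 - 714 = 354.
Producer surplus without the control is ½ · (240 - 178.5) · 246 = 7564.5.
With the floor, 84 units are sold at 267. The supply price at q = 84 is 199.5, so PS = ½ · [(267 - 178.5) + (267 - 199.5)] · 84 = 6552.
Change in producer surplus = 6552 - 7564.5 = -1012.5.

-1012.5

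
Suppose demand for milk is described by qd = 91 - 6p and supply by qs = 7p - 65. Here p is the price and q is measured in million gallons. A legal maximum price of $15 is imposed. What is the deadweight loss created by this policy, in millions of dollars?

0

Equilibrium: 91 - 6p = 7p - 65, so 156 = 13p and p* = 12, q* = 19.
The ceiling of 15 is above the equilibrium price 12, so it is not binding; the market clears at p* = 12, q* = 19.
Since the control does not bind, no trades are prevented and deadweight loss is zero.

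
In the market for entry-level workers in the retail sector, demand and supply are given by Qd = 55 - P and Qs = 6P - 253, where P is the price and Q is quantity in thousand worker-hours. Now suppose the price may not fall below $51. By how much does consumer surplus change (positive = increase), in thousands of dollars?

-52.5

Setting quantity demanded equal to quantity supplied, 55 - P = 6P - 253, gives P* = 44 and Q* = 11.
Since 51 > 44, the floor is binding.
At P = 51: Qd = 55 - 51 = 4 and Qs = 6·51 - 253 = 53.
Consumer surplus without the control is ½ · (55 - 44) · 11 = 60.5.
With the floor, consumers buy 4 units at 51, so CS = ½ · (55 - 51) · 4 = 8.
Change in consumer surplus = 8 - 60.5 = -52.5.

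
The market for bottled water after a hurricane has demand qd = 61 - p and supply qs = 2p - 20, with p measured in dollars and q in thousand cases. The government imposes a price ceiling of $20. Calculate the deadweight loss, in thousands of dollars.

In a free market, 61 - p = 2p - 20 gives the equilibrium p* = 27, q* = 34.
Because the ceiling (20) lies below the market-clearing price, it is binding.
At p = 20: qd = 61 - 20 = 41 and qs = 2·20 - 20 = 20.
Quantity traded falls to 20. At q = 20 the demand price is 61 - 20 = 41 and the supply price is (20 + 20)/2 = 20.
Deadweight loss = ½ · (41 - 20) · (34 - 20) = ½ · 21 · 14 = 147.

147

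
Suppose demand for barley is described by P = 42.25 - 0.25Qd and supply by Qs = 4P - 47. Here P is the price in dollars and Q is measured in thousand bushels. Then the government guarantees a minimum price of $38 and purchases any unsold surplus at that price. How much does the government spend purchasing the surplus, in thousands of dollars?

Rearranging demand gives Qd = 169 - 4P. Setting quantity demanded equal to quantity supplied, 169 - 4P = 4P - 47, gives P* = 27 and Q* = 61.
Since 38 > 27, the floor is binding.
At P = 38: Qd = 169 - 4·38 = 17 and Qs = 4·38 - 47 = 105.
Surplus = Qs - Qd = 88.
Government expenditure = surplus × support price = 88 × 38 = 3344.

3344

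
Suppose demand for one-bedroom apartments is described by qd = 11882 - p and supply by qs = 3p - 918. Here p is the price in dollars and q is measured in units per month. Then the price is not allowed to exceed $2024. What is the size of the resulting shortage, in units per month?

4704

In a free market, 11882 - p = 3p - 918 gives the equilibrium p* = 3200, q* = 8682.
Because the ceiling (2024) lies below the market-clearing price, it is binding.
At p = 2024: qd = 11882 - 2024 = 9858 and qs = 3·2024 - 918 = 5154.
Shortage = qd - qs = 9858 - 5154 = 4704.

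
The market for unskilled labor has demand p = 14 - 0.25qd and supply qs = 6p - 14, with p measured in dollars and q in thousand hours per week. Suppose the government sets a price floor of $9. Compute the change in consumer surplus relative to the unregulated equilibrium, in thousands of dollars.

Rearranging demand gives qd = 56 - 4p. In a free market, 56 - 4p = 6p - 14 gives the equilibrium p* = 7, q* = 28.
Because the floor (9) lies above the market-clearing price, it is binding.
At p = 9: qd = 56 - 4·9 = 20 and qs = 6·9 - 14 = 40.
Consumer surplus without the control is ½ · (14 - 7) · 28 = 98.
With the floor, consumers buy 20 units at 9, so CS = ½ · (14 - 9) · 20 = 50.
Change in consumer surplus = 50 - 98 = -48.

-48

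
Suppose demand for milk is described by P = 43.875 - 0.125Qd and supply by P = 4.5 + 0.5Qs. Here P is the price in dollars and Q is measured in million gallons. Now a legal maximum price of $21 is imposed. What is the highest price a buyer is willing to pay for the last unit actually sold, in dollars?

Rearranging demand gives Qd = 351 - 8P; rearranging supply gives Qs = 2P - 9. Equilibrium: 351 - 8P = 2P - 9, so 360 = 10P and P* = 36, Q* = 63.
Because the ceiling (21) lies below the market-clearing price, it is binding.
At P = 21: Qd = 351 - 8·21 = 183 and Qs = 2·21 - 9 = 33.
Only 33 units reach the market. On the demand curve, the marginal buyer's willingness to pay at Q = 33 is (351 - 33)/8 = 39.75.

39.75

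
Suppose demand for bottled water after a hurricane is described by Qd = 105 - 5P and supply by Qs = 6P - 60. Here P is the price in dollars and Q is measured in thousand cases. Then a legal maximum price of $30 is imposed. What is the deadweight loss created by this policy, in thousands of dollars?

Without the control the market clears where 105 - 5P = 6P - 60, i.e. P* = 15 and Q* = 30.
Since 30 is above P* = 15, the ceiling does not bind and the free-market outcome prevails.
Since the control does not bind, no trades are prevented and deadweight loss is zero.

0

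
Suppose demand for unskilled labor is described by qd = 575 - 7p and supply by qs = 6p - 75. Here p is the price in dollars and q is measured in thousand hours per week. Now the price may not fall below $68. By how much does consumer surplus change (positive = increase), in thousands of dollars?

Equilibrium: 575 - 7p = 6p - 75, so 650 = 13p and p* = 50, q* = 225.
The floor of 68 is above the equilibrium price 50, so it binds.
At p = 68: qd = 575 - 7·68 = 99 and qs = 6·68 - 75 = 333.
Consumer surplus without the control is ½ · (575/7 - 50) · 225 = 50625/14.
With the floor, consumers buy 99 units at 68, so CS = ½ · (575/7 - 68) · 99 = 9801/14.
Change in consumer surplus = 9801/14 - 50625/14 = -2916.

-2916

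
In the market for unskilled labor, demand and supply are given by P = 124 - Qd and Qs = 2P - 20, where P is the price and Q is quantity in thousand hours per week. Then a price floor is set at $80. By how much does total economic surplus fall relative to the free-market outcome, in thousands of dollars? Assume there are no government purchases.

768

Rearranging demand gives Qd = 124 - P. Equilibrium: 124 - P = 2P - 20, so 144 = 3P and P* = 48, Q* = 76.
Since 80 > 48, the floor is binding.
At P = 80: Qd = 124 - 80 = 44 and Qs = 2·80 - 20 = 140.
Quantity traded falls to 44. At Q = 44 the demand price is 124 - 44 = 80 and the supply price is (20 + 44)/2 = 32.
Deadweight loss = ½ · (80 - 32) · (76 - 44) = ½ · 48 · 32 = 768.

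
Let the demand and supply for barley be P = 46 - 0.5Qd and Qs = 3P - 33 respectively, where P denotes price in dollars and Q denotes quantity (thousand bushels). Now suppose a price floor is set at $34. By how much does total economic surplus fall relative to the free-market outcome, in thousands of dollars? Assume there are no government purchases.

135

Rearranging demand gives Qd = 92 - 2P. Setting quantity demanded equal to quantity supplied, 92 - 2P = 3P - 33, gives P* = 25 and Q* = 42.
Since 34 > 25, the floor is binding.
At P = 34: Qd = 92 - 2·34 = 24 and Qs = 3·34 - 33 = 69.
Quantity traded falls to 24. At Q = 24 the demand price is (92 - 24)/2 = 34 and the supply price is (33 + 24)/3 = 19.
Deadweight loss = ½ · (34 - 19) · (42 - 24) = ½ · 15 · 18 = 135.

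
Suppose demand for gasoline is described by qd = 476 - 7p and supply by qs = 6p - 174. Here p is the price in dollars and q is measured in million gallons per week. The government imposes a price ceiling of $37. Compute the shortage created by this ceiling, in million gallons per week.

169

Equilibrium: 476 - 7p = 6p - 174, so 650 = 13p and p* = 50, q* = 126.
Since 37 < 50, the ceiling is binding.
At p = 37: qd = 476 - 7·37 = 217 and qs = 6·37 - 174 = 48.
Shortage = qd - qs = 217 - 48 = 169.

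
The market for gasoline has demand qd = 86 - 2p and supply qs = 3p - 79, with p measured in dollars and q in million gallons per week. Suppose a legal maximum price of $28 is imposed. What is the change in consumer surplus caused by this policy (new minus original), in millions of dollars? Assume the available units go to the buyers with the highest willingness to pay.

Setting quantity demanded equal to quantity supplied, 86 - 2p = 3p - 79, gives p* = 33 and q* = 20.
Because the ceiling (28) lies below the market-clearing price, it is binding.
At p = 28: qd = 86 - 2·28 = 30 and qs = 3·28 - 79 = 5.
Consumer surplus without the control is ½ · (43 - 33) · 20 = 100.
With the ceiling, 5 units are sold at 28 (assume they go to the highest-value buyers). The demand price at q = 5 is 40.5, so CS = ½ · [(43 - 28) + (40.5 - 28)] · 5 = 68.75.
Change in consumer surplus = 68.75 - 100 = -31.25.

-31.25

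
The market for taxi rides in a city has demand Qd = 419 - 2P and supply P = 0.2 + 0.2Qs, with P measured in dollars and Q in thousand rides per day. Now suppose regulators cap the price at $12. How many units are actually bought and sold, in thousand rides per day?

Rearranging supply gives Qs = 5P - 1. Setting quantity demanded equal to quantity supplied, 419 - 2P = 5P - 1, gives P* = 60 and Q* = 299.
The ceiling of 12 is below the equilibrium price 60, so it binds.
At P = 12: Qd = 419 - 2·12 = 395 and Qs = 5·12 - 1 = 59.
The quantity actually transacted is the short side, supply: 59.

59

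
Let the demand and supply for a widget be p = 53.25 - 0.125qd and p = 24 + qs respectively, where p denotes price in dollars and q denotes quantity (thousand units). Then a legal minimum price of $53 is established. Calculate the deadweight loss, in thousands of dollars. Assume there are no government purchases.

Rearranging demand gives qd = 426 - 8p; rearranging supply gives qs = p - 24. Without the control the market clears where 426 - 8p = p - 24, i.e. p* = 50 and q* = 26.
The floor of 53 is above the equilibrium price 50, so it binds.
At p = 53: qd = 426 - 8·53 = 2 and qs = 53 - 24 = 29.
Quantity traded falls to 2. At q = 2 the demand price is (426 - 2)/8 = 53 and the supply price is 24 + 2 = 26.
Deadweight loss = ½ · (53 - 26) · (26 - 2) = ½ · 27 · 24 = 324.

324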